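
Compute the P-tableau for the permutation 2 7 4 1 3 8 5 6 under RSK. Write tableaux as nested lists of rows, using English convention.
Insert 2: appended to row 1. P = [[2]].
Insert 7: appended to row 1. P = [[2, 7]].
Insert 4: 4 bumps 7 from row 1; 7 starts row 2. P = [[2, 4], [7]].
Insert 1: 1 bumps 2 from row 1; 2 bumps 7 from row 2; 7 starts row 3. P = [[1, 4], [2], [7]].
Insert 3: 3 bumps 4 from row 1; 4 appends to row 2. P = [[1, 3], [2, 4], [7]].
Insert 8: appended to row 1. P = [[1, 3, 8], [2, 4], [7]].
Insert 5: 5 bumps 8 from row 1; 8 appends to row 2. P = [[1, 3, 5], [2, 4, 8], [7]].
Insert 6: appended to row 1. P = [[1, 3, 5, 6], [2, 4, 8], [7]].

So P = [[1, 3, 5, 6], [2, 4, 8], [7]].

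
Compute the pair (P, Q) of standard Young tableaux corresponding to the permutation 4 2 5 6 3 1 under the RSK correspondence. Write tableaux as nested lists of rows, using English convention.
Insert each entry of the permutation into P by Schensted row insertion, recording in Q the position of each new cell.

Insert 4: appended to row 1. P = [[4]].
Insert 2: 2 bumps 4 from row 1; 4 starts row 2. P = [[2], [4]].
Insert 5: appended to row 1. P = [[2, 5], [4]].
Insert 6: appended to row 1. P = [[2, 5, 6], [4]].
Insert 3: 3 bumps 5 from row 1; 5 appends to row 2. P = [[2, 3, 6], [4, 5]].
Insert 1: 1 bumps 2 from row 1; 2 bumps 4 from row 2; 4 starts row 3. P = [[1, 3, 6], [2, 5], [4]].

So P = [[1, 3, 6], [2, 5], [4]], Q = [[1, 3, 4], [2, 5], [6]].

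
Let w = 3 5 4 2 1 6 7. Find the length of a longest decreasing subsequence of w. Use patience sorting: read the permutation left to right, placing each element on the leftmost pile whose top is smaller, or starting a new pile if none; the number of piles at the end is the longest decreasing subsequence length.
4

3: new pile. tops = [3]
5: onto pile 1 (replacing 3). tops = [5]
4: new pile. tops = [5, 4]
2: new pile. tops = [5, 4, 2]
1: new pile. tops = [5, 4, 2, 1]
6: onto pile 1 (replacing 5). tops = [6, 4, 2, 1]
7: onto pile 1 (replacing 6). tops = [7, 4, 2, 1]

4 piles, so the longest decreasing subsequence has length 4.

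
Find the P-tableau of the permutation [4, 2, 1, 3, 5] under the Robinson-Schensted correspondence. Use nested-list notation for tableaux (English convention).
Insert 4: appended to row 1. P = [[4]].
Insert 2: 2 bumps 4 from row 1; 4 starts row 2. P = [[2], [4]].
Insert 1: 1 bumps 2 from row 1; 2 bumps 4 from row 2; 4 starts row 3. P = [[1], [2], [4]].
Insert 3: appended to row 1. P = [[1, 3], [2], [4]].
Insert 5: appended to row 1. P = [[1, 3, 5], [2], [4]].

So P = [[1, 3, 5], [2], [4]].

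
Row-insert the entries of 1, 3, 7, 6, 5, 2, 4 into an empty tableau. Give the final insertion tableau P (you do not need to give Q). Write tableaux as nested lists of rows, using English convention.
Insert 1: appended to row 1. P = [[1]].
Insert 3: appended to row 1. P = [[1, 3]].
Insert 7: appended to row 1. P = [[1, 3, 7]].
Insert 6: 6 bumps 7 from row 1; 7 starts row 2. P = [[1, 3, 6], [7]].
Insert 5: 5 bumps 6 from row 1; 6 bumps 7 from row 2; 7 starts row 3. P = [[1, 3, 5], [6], [7]].
Insert 2: 2 bumps 3 from row 1; 3 bumps 6 from row 2; 6 bumps 7 from row 3; 7 starts row 4. P = [[1, 2, 5], [3], [6], [7]].
Insert 4: 4 bumps 5 from row 1; 5 appends to row 2. P = [[1, 2, 4], [3, 5], [6], [7]].

So P = [[1, 2, 4], [3, 5], [6], [7]].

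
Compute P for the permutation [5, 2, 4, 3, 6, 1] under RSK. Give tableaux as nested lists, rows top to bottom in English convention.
Insert 5: appended to row 1. P = [[5]].
Insert 2: 2 bumps 5 from row 1; 5 starts row 2. P = [[2], [5]].
Insert 4: appended to row 1. P = [[2, 4], [5]].
Insert 3: 3 bumps 4 from row 1; 4 bumps 5 from row 2; 5 starts row 3. P = [[2, 3], [4], [5]].
Insert 6: appended to row 1. P = [[2, 3, 6], [4], [5]].
Insert 1: 1 bumps 2 from row 1; 2 bumps 4 from row 2; 4 bumps 5 from row 3; 5 starts row 4. P = [[1, 3, 6], [2], [4], [5]].

So P = [[1, 3, 6], [2], [4], [5]].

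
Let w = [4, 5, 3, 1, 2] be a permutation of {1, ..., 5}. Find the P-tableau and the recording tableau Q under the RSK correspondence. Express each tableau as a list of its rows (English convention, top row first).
P = [[1, 2], [3, 5], [4]], Q = [[1, 2], [3, 5], [4]]

Insert each entry of the permutation into P by Schensted row insertion, recording in Q the position of each new cell.

Insert 4: appended to row 1. P = [[4]].
Insert 5: appended to row 1. P = [[4, 5]].
Insert 3: 3 bumps 4 from row 1; 4 starts row 2. P = [[3, 5], [4]].
Insert 1: 1 bumps 3 from row 1; 3 bumps 4 from row 2; 4 starts row 3. P = [[1, 5], [3], [4]].
Insert 2: 2 bumps 5 from row 1; 5 appends to row 2. P = [[1, 2], [3, 5], [4]].

So P = [[1, 2], [3, 5], [4]], Q = [[1, 2], [3, 5], [4]].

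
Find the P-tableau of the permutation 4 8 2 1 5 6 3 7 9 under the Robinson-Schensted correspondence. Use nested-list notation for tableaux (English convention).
Insert 4: appended to row 1. P = [[4]].
Insert 8: appended to row 1. P = [[4, 8]].
Insert 2: 2 bumps 4 from row 1; 4 starts row 2. P = [[2, 8], [4]].
Insert 1: 1 bumps 2 from row 1; 2 bumps 4 from row 2; 4 starts row 3. P = [[1, 8], [2], [4]].
Insert 5: 5 bumps 8 from row 1; 8 appends to row 2. P = [[1, 5], [2, 8], [4]].
Insert 6: appended to row 1. P = [[1, 5, 6], [2, 8], [4]].
Insert 3: 3 bumps 5 from row 1; 5 bumps 8 from row 2; 8 appends to row 3. P = [[1, 3, 6], [2, 5], [4, 8]].
Insert 7: appended to row 1. P = [[1, 3, 6, 7], [2, 5], [4, 8]].
Insert 9: appended to row 1. P = [[1, 3, 6, 7, 9], [2, 5], [4, 8]].

So P = [[1, 3, 6, 7, 9], [2, 5], [4, 8]].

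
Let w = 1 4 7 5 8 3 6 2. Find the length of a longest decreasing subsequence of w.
4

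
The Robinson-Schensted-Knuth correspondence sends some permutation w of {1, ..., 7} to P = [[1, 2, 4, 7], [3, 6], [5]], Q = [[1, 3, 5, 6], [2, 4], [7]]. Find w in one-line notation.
Reverse the RSK construction: for i from n down to 1, find the cell of Q containing i, remove the entry at that cell from P, and reverse-bump it up through P; the value ejected from row 1 is w(i).

Step i=7: Q has 7 at row 3, column 1; remove 5 from row 3 of P and reverse-bump: 5 enters row 2 and ejects 3; 3 enters row 1 and ejects 2. So w(7) = 2. P is now [[1, 3, 4, 7], [5, 6]].
Step i=6: Q has 6 at row 1, column 4; remove that cell from P, ejecting 7. So w(6) = 7. P is now [[1, 3, 4], [5, 6]].
Step i=5: Q has 5 at row 1, column 3; remove that cell from P, ejecting 4. So w(5) = 4. P is now [[1, 3], [5, 6]].
Step i=4: Q has 4 at row 2, column 2; remove 6 from row 2 of P and reverse-bump: 6 enters row 1 and ejects 3. So w(4) = 3. P is now [[1, 6], [5]].
Step i=3: Q has 3 at row 1, column 2; remove that cell from P, ejecting 6. So w(3) = 6. P is now [[1], [5]].
Step i=2: Q has 2 at row 2, column 1; remove 5 from row 2 of P and reverse-bump: 5 enters row 1 and ejects 1. So w(2) = 1. P is now [[5]].
Step i=1: Q has 1 at row 1, column 1; remove that cell from P, ejecting 5. So w(1) = 5. P is now [].

So w = 5 1 6 3 4 7 2.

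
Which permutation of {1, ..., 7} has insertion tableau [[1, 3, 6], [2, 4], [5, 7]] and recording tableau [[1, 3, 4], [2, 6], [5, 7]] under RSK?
Reverse RSK: for i = n, n-1, ..., 1, locate i in Q, remove the corresponding corner cell from P, and reverse-bump its entry up through P; the value ejected from row 1 is w(i).

So w = 5 2 4 7 1 6 3.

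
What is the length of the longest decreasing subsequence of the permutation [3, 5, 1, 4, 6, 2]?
3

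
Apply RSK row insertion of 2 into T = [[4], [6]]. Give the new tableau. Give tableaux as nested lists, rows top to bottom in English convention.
[[2], [4], [6]]

In row 1, 2 replaces 4 (the leftmost entry greater than 2); 4 is bumped to row 2. In row 2, 4 replaces 6 (the leftmost entry greater than 4); 6 is bumped to row 3. 6 starts a new row 3. The new tableau is [[2], [4], [6]].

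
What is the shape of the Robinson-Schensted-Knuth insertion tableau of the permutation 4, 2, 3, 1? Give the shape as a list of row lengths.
[2, 1, 1]

Row-insert each entry into an empty tableau.

After inserting 4: P = [[4]].
After inserting 2: P = [[2], [4]].
After inserting 3: P = [[2, 3], [4]].
After inserting 1: P = [[1, 3], [2], [4]].

The final insertion tableau P = [[1, 3], [2], [4]] has shape [2, 1, 1].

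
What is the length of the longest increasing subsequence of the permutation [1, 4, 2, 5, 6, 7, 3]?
5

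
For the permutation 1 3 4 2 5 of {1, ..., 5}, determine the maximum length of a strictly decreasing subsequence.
2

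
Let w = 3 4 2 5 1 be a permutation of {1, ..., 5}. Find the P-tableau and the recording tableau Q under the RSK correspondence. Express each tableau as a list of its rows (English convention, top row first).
Insert each entry of the permutation into P by Schensted row insertion, recording in Q the position of each new cell.

Insert 3: appended to row 1. P = [[3]].
Insert 4: appended to row 1. P = [[3, 4]].
Insert 2: 2 bumps 3 from row 1; 3 starts row 2. P = [[2, 4], [3]].
Insert 5: appended to row 1. P = [[2, 4, 5], [3]].
Insert 1: 1 bumps 2 from row 1; 2 bumps 3 from row 2; 3 starts row 3. P = [[1, 4, 5], [2], [3]].

So P = [[1, 4, 5], [2], [3]], Q = [[1, 2, 4], [3], [5]].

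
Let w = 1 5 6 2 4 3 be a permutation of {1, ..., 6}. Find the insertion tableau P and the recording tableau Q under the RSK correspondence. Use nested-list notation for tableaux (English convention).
Insert each entry of the permutation into P by Schensted row insertion, recording in Q the position of each new cell.

Insert 1: appended to row 1. P = [[1]].
Insert 5: appended to row 1. P = [[1, 5]].
Insert 6: appended to row 1. P = [[1, 5, 6]].
Insert 2: 2 bumps 5 from row 1; 5 starts row 2. P = [[1, 2, 6], [5]].
Insert 4: 4 bumps 6 from row 1; 6 appends to row 2. P = [[1, 2, 4], [5, 6]].
Insert 3: 3 bumps 4 from row 1; 4 bumps 5 from row 2; 5 starts row 3. P = [[1, 2, 3], [4, 6], [5]].

So P = [[1, 2, 3], [4, 6], [5]], Q = [[1, 2, 3], [4, 5], [6]].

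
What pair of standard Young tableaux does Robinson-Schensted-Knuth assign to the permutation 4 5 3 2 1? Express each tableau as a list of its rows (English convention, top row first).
Insert each entry of the permutation into P by Schensted row insertion, recording in Q the position of each new cell.

Insert 4: appended to row 1. P = [[4]], Q = [[1]].
Insert 5: appended to row 1. P = [[4, 5]], Q = [[1, 2]].
Insert 3: 3 bumps 4 from row 1; 4 starts row 2. P = [[3, 5], [4]], Q = [[1, 2], [3]].
Insert 2: 2 bumps 3 from row 1; 3 bumps 4 from row 2; 4 starts row 3. P = [[2, 5], [3], [4]], Q = [[1, 2], [3], [4]].
Insert 1: 1 bumps 2 from row 1; 2 bumps 3 from row 2; 3 bumps 4 from row 3; 4 starts row 4. P = [[1, 5], [2], [3], [4]], Q = [[1, 2], [3], [4], [5]].

So P = [[1, 5], [2], [3], [4]], Q = [[1, 2], [3], [4], [5]].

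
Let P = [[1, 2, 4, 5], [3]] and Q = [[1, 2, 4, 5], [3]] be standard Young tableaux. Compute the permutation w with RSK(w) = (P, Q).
1 3 2 4 5

Reverse the RSK construction: for i from n down to 1, find the cell of Q containing i, remove the entry at that cell from P, and reverse-bump it up through P; the value ejected from row 1 is w(i).

Step i=5: Q has 5 at row 1, column 4; remove that cell from P, ejecting 5. So w(5) = 5. P is now [[1, 2, 4], [3]].
Step i=4: Q has 4 at row 1, column 3; remove that cell from P, ejecting 4. So w(4) = 4. P is now [[1, 2], [3]].
Step i=3: Q has 3 at row 2, column 1; remove 3 from row 2 of P and reverse-bump: 3 enters row 1 and ejects 2. So w(3) = 2. P is now [[1, 3]].
Step i=2: Q has 2 at row 1, column 2; remove that cell from P, ejecting 3. So w(2) = 3. P is now [[1]].
Step i=1: Q has 1 at row 1, column 1; remove that cell from P, ejecting 1. So w(1) = 1. P is now [].

So w = 1 3 2 4 5.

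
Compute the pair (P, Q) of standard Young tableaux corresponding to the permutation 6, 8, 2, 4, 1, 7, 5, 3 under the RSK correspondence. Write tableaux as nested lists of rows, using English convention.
P = [[1, 3, 5], [2, 4], [6, 7], [8]], Q = [[1, 2, 6], [3, 4], [5, 7], [8]]

Insert each entry of the permutation into P by Schensted row insertion, recording in Q the position of each new cell.

Insert 6: appended to row 1. P = [[6]], Q = [[1]].
Insert 8: appended to row 1. P = [[6, 8]], Q = [[1, 2]].
Insert 2: 2 bumps 6 from row 1; 6 starts row 2. P = [[2, 8], [6]], Q = [[1, 2], [3]].
Insert 4: 4 bumps 8 from row 1; 8 appends to row 2. P = [[2, 4], [6, 8]], Q = [[1, 2], [3, 4]].
Insert 1: 1 bumps 2 from row 1; 2 bumps 6 from row 2; 6 starts row 3. P = [[1, 4], [2, 8], [6]], Q = [[1, 2], [3, 4], [5]].
Insert 7: appended to row 1. P = [[1, 4, 7], [2, 8], [6]], Q = [[1, 2, 6], [3, 4], [5]].
Insert 5: 5 bumps 7 from row 1; 7 bumps 8 from row 2; 8 appends to row 3. P = [[1, 4, 5], [2, 7], [6, 8]], Q = [[1, 2, 6], [3, 4], [5, 7]].
Insert 3: 3 bumps 4 from row 1; 4 bumps 7 from row 2; 7 bumps 8 from row 3; 8 starts row 4. P = [[1, 3, 5], [2, 4], [6, 7], [8]], Q = [[1, 2, 6], [3, 4], [5, 7], [8]].

So P = [[1, 3, 5], [2, 4], [6, 7], [8]], Q = [[1, 2, 6], [3, 4], [5, 7], [8]].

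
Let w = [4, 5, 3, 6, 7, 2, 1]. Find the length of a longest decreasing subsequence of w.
4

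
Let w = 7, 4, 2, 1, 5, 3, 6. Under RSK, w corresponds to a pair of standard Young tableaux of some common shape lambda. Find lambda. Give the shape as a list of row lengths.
[3, 2, 1, 1]

Row-insert each entry into an empty tableau.

After inserting 7: P = [[7]].
After inserting 4: P = [[4], [7]].
After inserting 2: P = [[2], [4], [7]].
After inserting 1: P = [[1], [2], [4], [7]].
After inserting 5: P = [[1, 5], [2], [4], [7]].
After inserting 3: P = [[1, 3], [2, 5], [4], [7]].
After inserting 6: P = [[1, 3, 6], [2, 5], [4], [7]].

The final insertion tableau P = [[1, 3, 6], [2, 5], [4], [7]] has shape [3, 2, 1, 1].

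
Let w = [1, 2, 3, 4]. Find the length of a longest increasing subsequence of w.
4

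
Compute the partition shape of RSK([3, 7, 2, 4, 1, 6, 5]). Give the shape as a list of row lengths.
Row-insert each entry into an empty tableau.

After inserting 3: P = [[3]].
After inserting 7: P = [[3, 7]].
After inserting 2: P = [[2, 7], [3]].
After inserting 4: P = [[2, 4], [3, 7]].
After inserting 1: P = [[1, 4], [2, 7], [3]].
After inserting 6: P = [[1, 4, 6], [2, 7], [3]].
After inserting 5: P = [[1, 4, 5], [2, 6], [3, 7]].

The final insertion tableau P = [[1, 4, 5], [2, 6], [3, 7]] has shape [3, 2, 2].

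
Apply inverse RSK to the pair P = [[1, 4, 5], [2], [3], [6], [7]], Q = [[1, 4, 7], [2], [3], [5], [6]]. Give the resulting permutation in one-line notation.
7 6 3 4 2 1 5

Reverse the RSK construction: for i from n down to 1, find the cell of Q containing i, remove the entry at that cell from P, and reverse-bump it up through P; the value ejected from row 1 is w(i).

Step i=7: Q has 7 at row 1, column 3; remove that cell from P, ejecting 5. So w(7) = 5. P is now [[1, 4], [2], [3], [6], [7]].
Step i=6: Q has 6 at row 5, column 1; remove 7 from row 5 of P and reverse-bump: 7 enters row 4 and ejects 6; 6 enters row 3 and ejects 3; 3 enters row 2 and ejects 2; 2 enters row 1 and ejects 1. So w(6) = 1. P is now [[2, 4], [3], [6], [7]].
Step i=5: Q has 5 at row 4, column 1; remove 7 from row 4 of P and reverse-bump: 7 enters row 3 and ejects 6; 6 enters row 2 and ejects 3; 3 enters row 1 and ejects 2. So w(5) = 2. P is now [[3, 4], [6], [7]].
Step i=4: Q has 4 at row 1, column 2; remove that cell from P, ejecting 4. So w(4) = 4. P is now [[3], [6], [7]].
Step i=3: Q has 3 at row 3, column 1; remove 7 from row 3 of P and reverse-bump: 7 enters row 2 and ejects 6; 6 enters row 1 and ejects 3. So w(3) = 3. P is now [[6], [7]].
Step i=2: Q has 2 at row 2, column 1; remove 7 from row 2 of P and reverse-bump: 7 enters row 1 and ejects 6. So w(2) = 6. P is now [[7]].
Step i=1: Q has 1 at row 1, column 1; remove that cell from P, ejecting 7. So w(1) = 7. P is now [].

So w = 7 6 3 4 2 1 5.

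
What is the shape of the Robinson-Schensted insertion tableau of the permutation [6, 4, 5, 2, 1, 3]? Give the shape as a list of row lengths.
Row-insert each entry into an empty tableau.

After inserting 6: P = [[6]].
After inserting 4: P = [[4], [6]].
After inserting 5: P = [[4, 5], [6]].
After inserting 2: P = [[2, 5], [4], [6]].
After inserting 1: P = [[1, 5], [2], [4], [6]].
After inserting 3: P = [[1, 3], [2, 5], [4], [6]].

The final insertion tableau P = [[1, 3], [2, 5], [4], [6]] has shape [2, 2, 1, 1].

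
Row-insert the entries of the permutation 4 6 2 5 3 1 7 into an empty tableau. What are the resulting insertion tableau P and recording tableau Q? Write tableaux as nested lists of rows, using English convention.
Insert each entry of the permutation into P by Schensted row insertion, recording in Q the position of each new cell.

Insert 4: appended to row 1. P = [[4]].
Insert 6: appended to row 1. P = [[4, 6]].
Insert 2: 2 bumps 4 from row 1; 4 starts row 2. P = [[2, 6], [4]].
Insert 5: 5 bumps 6 from row 1; 6 appends to row 2. P = [[2, 5], [4, 6]].
Insert 3: 3 bumps 5 from row 1; 5 bumps 6 from row 2; 6 starts row 3. P = [[2, 3], [4, 5], [6]].
Insert 1: 1 bumps 2 from row 1; 2 bumps 4 from row 2; 4 bumps 6 from row 3; 6 starts row 4. P = [[1, 3], [2, 5], [4], [6]].
Insert 7: appended to row 1. P = [[1, 3, 7], [2, 5], [4], [6]].

So P = [[1, 3, 7], [2, 5], [4], [6]], Q = [[1, 2, 7], [3, 4], [5], [6]].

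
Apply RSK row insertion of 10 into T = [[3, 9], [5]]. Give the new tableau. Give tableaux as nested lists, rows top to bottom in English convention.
10 is larger than every entry of row 1, so it is appended to row 1. The new tableau is [[3, 9, 10], [5]].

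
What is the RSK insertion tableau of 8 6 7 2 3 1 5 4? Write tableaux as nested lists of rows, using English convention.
After inserting 8: P = [[8]].
After inserting 6: P = [[6], [8]].
After inserting 7: P = [[6, 7], [8]].
After inserting 2: P = [[2, 7], [6], [8]].
After inserting 3: P = [[2, 3], [6, 7], [8]].
After inserting 1: P = [[1, 3], [2, 7], [6], [8]].
After inserting 5: P = [[1, 3, 5], [2, 7], [6], [8]].
After inserting 4: P = [[1, 3, 4], [2, 5], [6, 7], [8]].

So P = [[1, 3, 4], [2, 5], [6, 7], [8]].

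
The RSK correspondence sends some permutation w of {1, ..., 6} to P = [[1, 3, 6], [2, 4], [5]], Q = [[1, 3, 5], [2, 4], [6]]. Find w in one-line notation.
Reverse the RSK construction: for i from n down to 1, find the cell of Q containing i, remove the entry at that cell from P, and reverse-bump it up through P; the value ejected from row 1 is w(i).

Step i=6: Q has 6 at row 3, column 1; remove 5 from row 3 of P and reverse-bump: 5 enters row 2 and ejects 4; 4 enters row 1 and ejects 3. So w(6) = 3. P is now [[1, 4, 6], [2, 5]].
Step i=5: Q has 5 at row 1, column 3; remove that cell from P, ejecting 6. So w(5) = 6. P is now [[1, 4], [2, 5]].
Step i=4: Q has 4 at row 2, column 2; remove 5 from row 2 of P and reverse-bump: 5 enters row 1 and ejects 4. So w(4) = 4. P is now [[1, 5], [2]].
Step i=3: Q has 3 at row 1, column 2; remove that cell from P, ejecting 5. So w(3) = 5. P is now [[1], [2]].
Step i=2: Q has 2 at row 2, column 1; remove 2 from row 2 of P and reverse-bump: 2 enters row 1 and ejects 1. So w(2) = 1. P is now [[2]].
Step i=1: Q has 1 at row 1, column 1; remove that cell from P, ejecting 2. So w(1) = 2. P is now [].

So w = 2 1 5 4 6 3.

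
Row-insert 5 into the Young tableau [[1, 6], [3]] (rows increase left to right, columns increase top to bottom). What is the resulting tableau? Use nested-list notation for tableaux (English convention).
In row 1, 5 replaces 6 (the leftmost entry greater than 5); 6 is bumped to row 2. 6 is appended to row 2. The new tableau is [[1, 5], [3, 6]].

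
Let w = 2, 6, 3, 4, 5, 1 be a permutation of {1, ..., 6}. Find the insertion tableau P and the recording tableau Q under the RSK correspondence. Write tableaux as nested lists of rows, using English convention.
P = [[1, 3, 4, 5], [2], [6]], Q = [[1, 2, 4, 5], [3], [6]]

Insert each entry of the permutation into P by Schensted row insertion, recording in Q the position of each new cell.

Insert 2: appended to row 1. P = [[2]].
Insert 6: appended to row 1. P = [[2, 6]].
Insert 3: 3 bumps 6 from row 1; 6 starts row 2. P = [[2, 3], [6]].
Insert 4: appended to row 1. P = [[2, 3, 4], [6]].
Insert 5: appended to row 1. P = [[2, 3, 4, 5], [6]].
Insert 1: 1 bumps 2 from row 1; 2 bumps 6 from row 2; 6 starts row 3. P = [[1, 3, 4, 5], [2], [6]].

So P = [[1, 3, 4, 5], [2], [6]], Q = [[1, 2, 4, 5], [3], [6]].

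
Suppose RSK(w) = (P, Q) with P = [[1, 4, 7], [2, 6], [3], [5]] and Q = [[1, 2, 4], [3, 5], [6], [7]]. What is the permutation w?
Reverse the RSK construction: for i from n down to 1, find the cell of Q containing i, remove the entry at that cell from P, and reverse-bump it up through P; the value ejected from row 1 is w(i).

Step i=7: Q has 7 at row 4, column 1; remove 5 from row 4 of P and reverse-bump: 5 enters row 3 and ejects 3; 3 enters row 2 and ejects 2; 2 enters row 1 and ejects 1. So w(7) = 1. P is now [[2, 4, 7], [3, 6], [5]].
Step i=6: Q has 6 at row 3, column 1; remove 5 from row 3 of P and reverse-bump: 5 enters row 2 and ejects 3; 3 enters row 1 and ejects 2. So w(6) = 2. P is now [[3, 4, 7], [5, 6]].
Step i=5: Q has 5 at row 2, column 2; remove 6 from row 2 of P and reverse-bump: 6 enters row 1 and ejects 4. So w(5) = 4. P is now [[3, 6, 7], [5]].
Step i=4: Q has 4 at row 1, column 3; remove that cell from P, ejecting 7. So w(4) = 7. P is now [[3, 6], [5]].
Step i=3: Q has 3 at row 2, column 1; remove 5 from row 2 of P and reverse-bump: 5 enters row 1 and ejects 3. So w(3) = 3. P is now [[5, 6]].
Step i=2: Q has 2 at row 1, column 2; remove that cell from P, ejecting 6. So w(2) = 6. P is now [[5]].
Step i=1: Q has 1 at row 1, column 1; remove that cell from P, ejecting 5. So w(1) = 5. P is now [].

So w = 5 6 3 7 4 2 1.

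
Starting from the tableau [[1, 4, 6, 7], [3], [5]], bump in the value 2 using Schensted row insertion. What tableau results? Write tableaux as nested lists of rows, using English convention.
In row 1, 2 replaces 4 (the leftmost entry greater than 2); 4 is bumped to row 2. 4 is appended to row 2. The new tableau is [[1, 2, 6, 7], [3, 4], [5]].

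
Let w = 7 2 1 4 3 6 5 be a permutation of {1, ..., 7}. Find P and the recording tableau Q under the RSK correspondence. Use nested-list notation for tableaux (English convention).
Insert each entry of the permutation into P by Schensted row insertion, recording in Q the position of each new cell.

Insert 7: appended to row 1. P = [[7]].
Insert 2: 2 bumps 7 from row 1; 7 starts row 2. P = [[2], [7]].
Insert 1: 1 bumps 2 from row 1; 2 bumps 7 from row 2; 7 starts row 3. P = [[1], [2], [7]].
Insert 4: appended to row 1. P = [[1, 4], [2], [7]].
Insert 3: 3 bumps 4 from row 1; 4 appends to row 2. P = [[1, 3], [2, 4], [7]].
Insert 6: appended to row 1. P = [[1, 3, 6], [2, 4], [7]].
Insert 5: 5 bumps 6 from row 1; 6 appends to row 2. P = [[1, 3, 5], [2, 4, 6], [7]].

So P = [[1, 3, 5], [2, 4, 6], [7]], Q = [[1, 4, 6], [2, 5, 7], [3]].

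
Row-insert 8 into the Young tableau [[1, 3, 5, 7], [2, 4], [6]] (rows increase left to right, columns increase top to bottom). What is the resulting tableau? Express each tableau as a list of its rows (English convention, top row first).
[[1, 3, 5, 7, 8], [2, 4], [6]]

8 is larger than every entry of row 1, so it is appended to row 1. The new tableau is [[1, 3, 5, 7, 8], [2, 4], [6]].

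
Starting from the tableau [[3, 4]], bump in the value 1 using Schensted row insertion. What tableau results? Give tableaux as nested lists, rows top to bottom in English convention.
[[1, 4], [3]]

In row 1, 1 replaces 3 (the leftmost entry greater than 1); 3 is bumped to row 2. 3 starts a new row 2. The new tableau is [[1, 4], [3]].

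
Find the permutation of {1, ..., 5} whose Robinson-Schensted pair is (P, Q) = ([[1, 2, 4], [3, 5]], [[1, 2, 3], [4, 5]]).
1 3 5 2 4

Reverse the RSK construction: for i from n down to 1, find the cell of Q containing i, remove the entry at that cell from P, and reverse-bump it up through P; the value ejected from row 1 is w(i).

Step i=5: Q has 5 at row 2, column 2; remove 5 from row 2 of P and reverse-bump: 5 enters row 1 and ejects 4. So w(5) = 4. P is now [[1, 2, 5], [3]].
Step i=4: Q has 4 at row 2, column 1; remove 3 from row 2 of P and reverse-bump: 3 enters row 1 and ejects 2. So w(4) = 2. P is now [[1, 3, 5]].
Step i=3: Q has 3 at row 1, column 3; remove that cell from P, ejecting 5. So w(3) = 5. P is now [[1, 3]].
Step i=2: Q has 2 at row 1, column 2; remove that cell from P, ejecting 3. So w(2) = 3. P is now [[1]].
Step i=1: Q has 1 at row 1, column 1; remove that cell from P, ejecting 1. So w(1) = 1. P is now [].

So w = 1 3 5 2 4.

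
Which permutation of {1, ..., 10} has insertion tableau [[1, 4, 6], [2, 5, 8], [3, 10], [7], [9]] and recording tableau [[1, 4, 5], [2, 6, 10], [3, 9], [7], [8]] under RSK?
Reverse RSK: for i = n, n-1, ..., 1, locate i in Q, remove the corresponding corner cell from P, and reverse-bump its entry up through P; the value ejected from row 1 is w(i).

So w = 9 7 3 5 10 8 2 1 4 6.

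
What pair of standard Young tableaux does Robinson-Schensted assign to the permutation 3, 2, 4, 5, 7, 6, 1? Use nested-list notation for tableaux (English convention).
P = [[1, 4, 5, 6], [2, 7], [3]], Q = [[1, 3, 4, 5], [2, 6], [7]]

Insert each entry of the permutation into P by Schensted row insertion, recording in Q the position of each new cell.

Insert 3: appended to row 1. P = [[3]].
Insert 2: 2 bumps 3 from row 1; 3 starts row 2. P = [[2], [3]].
Insert 4: appended to row 1. P = [[2, 4], [3]].
Insert 5: appended to row 1. P = [[2, 4, 5], [3]].
Insert 7: appended to row 1. P = [[2, 4, 5, 7], [3]].
Insert 6: 6 bumps 7 from row 1; 7 appends to row 2. P = [[2, 4, 5, 6], [3, 7]].
Insert 1: 1 bumps 2 from row 1; 2 bumps 3 from row 2; 3 starts row 3. P = [[1, 4, 5, 6], [2, 7], [3]].

So P = [[1, 4, 5, 6], [2, 7], [3]], Q = [[1, 3, 4, 5], [2, 6], [7]].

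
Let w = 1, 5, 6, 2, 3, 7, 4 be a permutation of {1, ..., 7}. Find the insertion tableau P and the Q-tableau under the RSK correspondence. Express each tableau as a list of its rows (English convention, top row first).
P = [[1, 2, 3, 4], [5, 6, 7]], Q = [[1, 2, 3, 6], [4, 5, 7]]

Insert each entry of the permutation into P by Schensted row insertion, recording in Q the position of each new cell.

Insert 1: appended to row 1. P = [[1]].
Insert 5: appended to row 1. P = [[1, 5]].
Insert 6: appended to row 1. P = [[1, 5, 6]].
Insert 2: 2 bumps 5 from row 1; 5 starts row 2. P = [[1, 2, 6], [5]].
Insert 3: 3 bumps 6 from row 1; 6 appends to row 2. P = [[1, 2, 3], [5, 6]].
Insert 7: appended to row 1. P = [[1, 2, 3, 7], [5, 6]].
Insert 4: 4 bumps 7 from row 1; 7 appends to row 2. P = [[1, 2, 3, 4], [5, 6, 7]].

So P = [[1, 2, 3, 4], [5, 6, 7]], Q = [[1, 2, 3, 6], [4, 5, 7]].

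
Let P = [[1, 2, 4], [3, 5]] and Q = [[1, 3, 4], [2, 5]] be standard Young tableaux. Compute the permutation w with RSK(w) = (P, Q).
Reverse the RSK construction: for i from n down to 1, find the cell of Q containing i, remove the entry at that cell from P, and reverse-bump it up through P; the value ejected from row 1 is w(i).

Step i=5: Q has 5 at row 2, column 2; remove 5 from row 2 of P and reverse-bump: 5 enters row 1 and ejects 4. So w(5) = 4. P is now [[1, 2, 5], [3]].
Step i=4: Q has 4 at row 1, column 3; remove that cell from P, ejecting 5. So w(4) = 5. P is now [[1, 2], [3]].
Step i=3: Q has 3 at row 1, column 2; remove that cell from P, ejecting 2. So w(3) = 2. P is now [[1], [3]].
Step i=2: Q has 2 at row 2, column 1; remove 3 from row 2 of P and reverse-bump: 3 enters row 1 and ejects 1. So w(2) = 1. P is now [[3]].
Step i=1: Q has 1 at row 1, column 1; remove that cell from P, ejecting 3. So w(1) = 3. P is now [].

So w = 3 1 2 5 4.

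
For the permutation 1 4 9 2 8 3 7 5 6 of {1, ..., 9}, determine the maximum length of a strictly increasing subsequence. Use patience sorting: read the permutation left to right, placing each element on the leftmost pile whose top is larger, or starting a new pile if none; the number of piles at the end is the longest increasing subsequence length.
1: new pile. tops = [1]
4: new pile. tops = [1, 4]
9: new pile. tops = [1, 4, 9]
2: onto pile 2 (replacing 4). tops = [1, 2, 9]
8: onto pile 3 (replacing 9). tops = [1, 2, 8]
3: onto pile 3 (replacing 8). tops = [1, 2, 3]
7: new pile. tops = [1, 2, 3, 7]
5: onto pile 4 (replacing 7). tops = [1, 2, 3, 5]
6: new pile. tops = [1, 2, 3, 5, 6]

5 piles, so the longest increasing subsequence has length 5.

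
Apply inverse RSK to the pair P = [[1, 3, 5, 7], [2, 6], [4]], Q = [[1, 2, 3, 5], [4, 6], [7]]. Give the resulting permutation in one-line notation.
Reverse the RSK construction: for i from n down to 1, find the cell of Q containing i, remove the entry at that cell from P, and reverse-bump it up through P; the value ejected from row 1 is w(i).

Step i=7: Q has 7 at row 3, column 1; remove 4 from row 3 of P and reverse-bump: 4 enters row 2 and ejects 2; 2 enters row 1 and ejects 1. So w(7) = 1. P is now [[2, 3, 5, 7], [4, 6]].
Step i=6: Q has 6 at row 2, column 2; remove 6 from row 2 of P and reverse-bump: 6 enters row 1 and ejects 5. So w(6) = 5. P is now [[2, 3, 6, 7], [4]].
Step i=5: Q has 5 at row 1, column 4; remove that cell from P, ejecting 7. So w(5) = 7. P is now [[2, 3, 6], [4]].
Step i=4: Q has 4 at row 2, column 1; remove 4 from row 2 of P and reverse-bump: 4 enters row 1 and ejects 3. So w(4) = 3. P is now [[2, 4, 6]].
Step i=3: Q has 3 at row 1, column 3; remove that cell from P, ejecting 6. So w(3) = 6. P is now [[2, 4]].
Step i=2: Q has 2 at row 1, column 2; remove that cell from P, ejecting 4. So w(2) = 4. P is now [[2]].
Step i=1: Q has 1 at row 1, column 1; remove that cell from P, ejecting 2. So w(1) = 2. P is now [].

So w = 2 4 6 3 7 5 1.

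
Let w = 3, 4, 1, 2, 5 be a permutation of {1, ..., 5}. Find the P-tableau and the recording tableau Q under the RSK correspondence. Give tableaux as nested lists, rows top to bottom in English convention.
Insert each entry of the permutation into P by Schensted row insertion, recording in Q the position of each new cell.

Insert 3: appended to row 1. P = [[3]], Q = [[1]].
Insert 4: appended to row 1. P = [[3, 4]], Q = [[1, 2]].
Insert 1: 1 bumps 3 from row 1; 3 starts row 2. P = [[1, 4], [3]], Q = [[1, 2], [3]].
Insert 2: 2 bumps 4 from row 1; 4 appends to row 2. P = [[1, 2], [3, 4]], Q = [[1, 2], [3, 4]].
Insert 5: appended to row 1. P = [[1, 2, 5], [3, 4]], Q = [[1, 2, 5], [3, 4]].

So P = [[1, 2, 5], [3, 4]], Q = [[1, 2, 5], [3, 4]].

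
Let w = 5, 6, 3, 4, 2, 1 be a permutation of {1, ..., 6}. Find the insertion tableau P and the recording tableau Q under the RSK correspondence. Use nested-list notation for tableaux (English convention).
Insert each entry of the permutation into P by Schensted row insertion, recording in Q the position of each new cell.

Insert 5: appended to row 1. P = [[5]].
Insert 6: appended to row 1. P = [[5, 6]].
Insert 3: 3 bumps 5 from row 1; 5 starts row 2. P = [[3, 6], [5]].
Insert 4: 4 bumps 6 from row 1; 6 appends to row 2. P = [[3, 4], [5, 6]].
Insert 2: 2 bumps 3 from row 1; 3 bumps 5 from row 2; 5 starts row 3. P = [[2, 4], [3, 6], [5]].
Insert 1: 1 bumps 2 from row 1; 2 bumps 3 from row 2; 3 bumps 5 from row 3; 5 starts row 4. P = [[1, 4], [2, 6], [3], [5]].

So P = [[1, 4], [2, 6], [3], [5]], Q = [[1, 2], [3, 4], [5], [6]].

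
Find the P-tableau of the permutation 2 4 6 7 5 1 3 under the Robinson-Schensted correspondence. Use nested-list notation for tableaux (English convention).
P = [[1, 3, 5, 7], [2, 4], [6]]

After inserting 2: P = [[2]].
After inserting 4: P = [[2, 4]].
After inserting 6: P = [[2, 4, 6]].
After inserting 7: P = [[2, 4, 6, 7]].
After inserting 5: P = [[2, 4, 5, 7], [6]].
After inserting 1: P = [[1, 4, 5, 7], [2], [6]].
After inserting 3: P = [[1, 3, 5, 7], [2, 4], [6]].

So P = [[1, 3, 5, 7], [2, 4], [6]].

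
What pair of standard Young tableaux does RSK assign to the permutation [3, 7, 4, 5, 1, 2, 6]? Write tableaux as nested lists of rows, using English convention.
Insert each entry of the permutation into P by Schensted row insertion, recording in Q the position of each new cell.

Insert 3: appended to row 1. P = [[3]].
Insert 7: appended to row 1. P = [[3, 7]].
Insert 4: 4 bumps 7 from row 1; 7 starts row 2. P = [[3, 4], [7]].
Insert 5: appended to row 1. P = [[3, 4, 5], [7]].
Insert 1: 1 bumps 3 from row 1; 3 bumps 7 from row 2; 7 starts row 3. P = [[1, 4, 5], [3], [7]].
Insert 2: 2 bumps 4 from row 1; 4 appends to row 2. P = [[1, 2, 5], [3, 4], [7]].
Insert 6: appended to row 1. P = [[1, 2, 5, 6], [3, 4], [7]].

So P = [[1, 2, 5, 6], [3, 4], [7]], Q = [[1, 2, 4, 7], [3, 6], [5]].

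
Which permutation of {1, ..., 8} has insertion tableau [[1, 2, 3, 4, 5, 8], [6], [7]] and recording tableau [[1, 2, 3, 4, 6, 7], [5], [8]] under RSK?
1 2 3 7 4 6 8 5

Reverse RSK: for i = n, n-1, ..., 1, locate i in Q, remove the corresponding corner cell from P, and reverse-bump its entry up through P; the value ejected from row 1 is w(i).

So w = 1 2 3 7 4 6 8 5.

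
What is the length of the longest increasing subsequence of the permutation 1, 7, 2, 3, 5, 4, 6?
5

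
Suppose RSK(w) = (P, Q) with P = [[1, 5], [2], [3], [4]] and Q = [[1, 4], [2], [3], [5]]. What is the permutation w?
4 3 2 5 1

Reverse RSK: for i = n, n-1, ..., 1, locate i in Q, remove the corresponding corner cell from P, and reverse-bump its entry up through P; the value ejected from row 1 is w(i).

So w = 4 3 2 5 1.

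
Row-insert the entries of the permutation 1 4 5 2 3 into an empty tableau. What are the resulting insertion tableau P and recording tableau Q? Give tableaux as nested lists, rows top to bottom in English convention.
P = [[1, 2, 3], [4, 5]], Q = [[1, 2, 3], [4, 5]]

Insert each entry of the permutation into P by Schensted row insertion, recording in Q the position of each new cell.

Insert 1: appended to row 1. P = [[1]].
Insert 4: appended to row 1. P = [[1, 4]].
Insert 5: appended to row 1. P = [[1, 4, 5]].
Insert 2: 2 bumps 4 from row 1; 4 starts row 2. P = [[1, 2, 5], [4]].
Insert 3: 3 bumps 5 from row 1; 5 appends to row 2. P = [[1, 2, 3], [4, 5]].

So P = [[1, 2, 3], [4, 5]], Q = [[1, 2, 3], [4, 5]].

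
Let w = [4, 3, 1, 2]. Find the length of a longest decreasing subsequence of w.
3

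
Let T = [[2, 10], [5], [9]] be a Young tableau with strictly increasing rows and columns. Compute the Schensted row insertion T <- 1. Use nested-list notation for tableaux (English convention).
[[1, 10], [2], [5], [9]]

In row 1, 1 replaces 2 (the leftmost entry greater than 1); 2 is bumped to row 2. In row 2, 2 replaces 5 (the leftmost entry greater than 2); 5 is bumped to row 3. In row 3, 5 replaces 9 (the leftmost entry greater than 5); 9 is bumped to row 4. 9 starts a new row 4. The new tableau is [[1, 10], [2], [5], [9]].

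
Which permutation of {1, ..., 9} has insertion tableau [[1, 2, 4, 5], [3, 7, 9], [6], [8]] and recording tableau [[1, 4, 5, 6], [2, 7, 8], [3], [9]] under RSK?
Reverse the RSK construction: for i from n down to 1, find the cell of Q containing i, remove the entry at that cell from P, and reverse-bump it up through P; the value ejected from row 1 is w(i).

Step i=9: Q has 9 at row 4, column 1; remove 8 from row 4 of P and reverse-bump: 8 enters row 3 and ejects 6; 6 enters row 2 and ejects 3; 3 enters row 1 and ejects 2. So w(9) = 2. P is now [[1, 3, 4, 5], [6, 7, 9], [8]].
Step i=8: Q has 8 at row 2, column 3; remove 9 from row 2 of P and reverse-bump: 9 enters row 1 and ejects 5. So w(8) = 5. P is now [[1, 3, 4, 9], [6, 7], [8]].
Step i=7: Q has 7 at row 2, column 2; remove 7 from row 2 of P and reverse-bump: 7 enters row 1 and ejects 4. So w(7) = 4. P is now [[1, 3, 7, 9], [6], [8]].
Step i=6: Q has 6 at row 1, column 4; remove that cell from P, ejecting 9. So w(6) = 9. P is now [[1, 3, 7], [6], [8]].
Step i=5: Q has 5 at row 1, column 3; remove that cell from P, ejecting 7. So w(5) = 7. P is now [[1, 3], [6], [8]].
Step i=4: Q has 4 at row 1, column 2; remove that cell from P, ejecting 3. So w(4) = 3. P is now [[1], [6], [8]].
Step i=3: Q has 3 at row 3, column 1; remove 8 from row 3 of P and reverse-bump: 8 enters row 2 and ejects 6; 6 enters row 1 and ejects 1. So w(3) = 1. P is now [[6], [8]].
Step i=2: Q has 2 at row 2, column 1; remove 8 from row 2 of P and reverse-bump: 8 enters row 1 and ejects 6. So w(2) = 6. P is now [[8]].
Step i=1: Q has 1 at row 1, column 1; remove that cell from P, ejecting 8. So w(1) = 8. P is now [].

So w = 8 6 1 3 7 9 4 5 2.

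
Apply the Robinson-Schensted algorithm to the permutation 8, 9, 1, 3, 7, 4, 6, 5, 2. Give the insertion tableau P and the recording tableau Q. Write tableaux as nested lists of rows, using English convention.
P = [[1, 2, 4, 5], [3, 9], [6], [7], [8]], Q = [[1, 2, 5, 7], [3, 4], [6], [8], [9]]

Insert each entry of the permutation into P by Schensted row insertion, recording in Q the position of each new cell.

After inserting 8: P = [[8]].
After inserting 9: P = [[8, 9]].
After inserting 1: P = [[1, 9], [8]].
After inserting 3: P = [[1, 3], [8, 9]].
After inserting 7: P = [[1, 3, 7], [8, 9]].
After inserting 4: P = [[1, 3, 4], [7, 9], [8]].
After inserting 6: P = [[1, 3, 4, 6], [7, 9], [8]].
After inserting 5: P = [[1, 3, 4, 5], [6, 9], [7], [8]].
After inserting 2: P = [[1, 2, 4, 5], [3, 9], [6], [7], [8]].

So P = [[1, 2, 4, 5], [3, 9], [6], [7], [8]], Q = [[1, 2, 5, 7], [3, 4], [6], [8], [9]].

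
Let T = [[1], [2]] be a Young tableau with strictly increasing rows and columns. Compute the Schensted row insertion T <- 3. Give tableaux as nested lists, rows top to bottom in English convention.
3 is larger than every entry of row 1, so it is appended to row 1. The new tableau is [[1, 3], [2]].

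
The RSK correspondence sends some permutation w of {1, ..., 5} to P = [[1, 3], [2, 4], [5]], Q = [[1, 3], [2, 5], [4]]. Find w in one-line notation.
Reverse the RSK construction: for i from n down to 1, find the cell of Q containing i, remove the entry at that cell from P, and reverse-bump it up through P; the value ejected from row 1 is w(i).

Step i=5: Q has 5 at row 2, column 2; remove 4 from row 2 of P and reverse-bump: 4 enters row 1 and ejects 3. So w(5) = 3. P is now [[1, 4], [2], [5]].
Step i=4: Q has 4 at row 3, column 1; remove 5 from row 3 of P and reverse-bump: 5 enters row 2 and ejects 2; 2 enters row 1 and ejects 1. So w(4) = 1. P is now [[2, 4], [5]].
Step i=3: Q has 3 at row 1, column 2; remove that cell from P, ejecting 4. So w(3) = 4. P is now [[2], [5]].
Step i=2: Q has 2 at row 2, column 1; remove 5 from row 2 of P and reverse-bump: 5 enters row 1 and ejects 2. So w(2) = 2. P is now [[5]].
Step i=1: Q has 1 at row 1, column 1; remove that cell from P, ejecting 5. So w(1) = 5. P is now [].

So w = 5 2 4 1 3.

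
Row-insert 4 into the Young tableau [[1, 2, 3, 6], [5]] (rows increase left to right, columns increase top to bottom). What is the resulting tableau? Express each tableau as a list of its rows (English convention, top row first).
[[1, 2, 3, 4], [5, 6]]

In row 1, 4 replaces 6 (the leftmost entry greater than 4); 6 is bumped to row 2. 6 is appended to row 2. The new tableau is [[1, 2, 3, 4], [5, 6]].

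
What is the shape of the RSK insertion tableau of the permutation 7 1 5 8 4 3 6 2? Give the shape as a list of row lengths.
[3, 2, 1, 1, 1]

Row-insert each entry into an empty tableau.

After inserting 7: P = [[7]].
After inserting 1: P = [[1], [7]].
After inserting 5: P = [[1, 5], [7]].
After inserting 8: P = [[1, 5, 8], [7]].
After inserting 4: P = [[1, 4, 8], [5], [7]].
After inserting 3: P = [[1, 3, 8], [4], [5], [7]].
After inserting 6: P = [[1, 3, 6], [4, 8], [5], [7]].
After inserting 2: P = [[1, 2, 6], [3, 8], [4], [5], [7]].

The final insertion tableau P = [[1, 2, 6], [3, 8], [4], [5], [7]] has shape [3, 2, 1, 1, 1].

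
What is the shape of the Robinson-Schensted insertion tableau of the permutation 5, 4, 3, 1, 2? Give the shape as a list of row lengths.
Row-insert each entry into an empty tableau.

After inserting 5: P = [[5]].
After inserting 4: P = [[4], [5]].
After inserting 3: P = [[3], [4], [5]].
After inserting 1: P = [[1], [3], [4], [5]].
After inserting 2: P = [[1, 2], [3], [4], [5]].

The final insertion tableau P = [[1, 2], [3], [4], [5]] has shape [2, 1, 1, 1].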